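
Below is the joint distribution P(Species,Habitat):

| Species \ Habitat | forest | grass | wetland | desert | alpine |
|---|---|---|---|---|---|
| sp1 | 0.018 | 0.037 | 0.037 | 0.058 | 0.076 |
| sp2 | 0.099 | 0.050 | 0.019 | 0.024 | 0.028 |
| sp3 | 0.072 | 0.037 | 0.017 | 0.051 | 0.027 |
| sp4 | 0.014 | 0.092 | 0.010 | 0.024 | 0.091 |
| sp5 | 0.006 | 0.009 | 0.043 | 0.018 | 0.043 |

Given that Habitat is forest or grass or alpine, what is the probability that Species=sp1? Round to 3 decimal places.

P(Habitat=forest) = 0.018 + 0.099 + 0.072 + 0.014 + 0.006 = 0.209.
P(Habitat=grass) = 0.037 + 0.050 + 0.037 + 0.092 + 0.009 = 0.225.
P(Habitat=alpine) = 0.076 + 0.028 + 0.027 + 0.091 + 0.043 = 0.265.
P(Habitat ∈ {forest, grass, alpine}) = 0.209 + 0.225 + 0.265 = 0.699; P(Species=sp1, Habitat ∈ {forest, grass, alpine}) = 0.018 + 0.037 + 0.076 = 0.131.
P(Species=sp1 | Habitat ∈ {forest, grass, alpine}) = 0.131/0.699 = 0.187.

0.187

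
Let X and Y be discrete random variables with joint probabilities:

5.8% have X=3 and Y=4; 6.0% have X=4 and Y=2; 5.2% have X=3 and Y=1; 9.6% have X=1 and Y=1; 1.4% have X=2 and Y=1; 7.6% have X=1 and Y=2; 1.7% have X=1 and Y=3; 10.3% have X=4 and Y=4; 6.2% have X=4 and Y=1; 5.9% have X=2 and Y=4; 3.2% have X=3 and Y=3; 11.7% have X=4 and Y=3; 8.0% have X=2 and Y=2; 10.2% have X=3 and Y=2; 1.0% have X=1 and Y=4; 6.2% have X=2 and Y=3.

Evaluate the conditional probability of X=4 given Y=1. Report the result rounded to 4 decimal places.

P(Y=1) = 0.096 + 0.014 + 0.052 + 0.062 = 0.224.
P(X=4 | Y=1) = 0.062/0.224 = 0.2768.

0.2768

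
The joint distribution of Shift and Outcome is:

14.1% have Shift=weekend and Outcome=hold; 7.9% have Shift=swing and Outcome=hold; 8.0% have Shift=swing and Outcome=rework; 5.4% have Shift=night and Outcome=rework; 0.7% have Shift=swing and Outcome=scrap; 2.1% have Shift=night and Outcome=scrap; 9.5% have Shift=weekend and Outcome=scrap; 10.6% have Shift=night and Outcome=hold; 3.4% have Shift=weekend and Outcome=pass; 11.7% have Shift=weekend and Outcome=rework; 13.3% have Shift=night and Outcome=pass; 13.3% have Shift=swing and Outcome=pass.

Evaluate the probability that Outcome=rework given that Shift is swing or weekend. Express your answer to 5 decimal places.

P(Shift=swing) = 0.133 + 0.080 + 0.007 + 0.079 = 0.299.
P(Shift=weekend) = 0.034 + 0.117 + 0.095 + 0.141 = 0.387.
P(Shift ∈ {swing, weekend}) = 0.299 + 0.387 = 0.686; P(Outcome=rework, Shift ∈ {swing, weekend}) = 0.080 + 0.117 = 0.197.
P(Outcome=rework | Shift ∈ {swing, weekend}) = 0.197/0.686 = 0.28717.

0.28717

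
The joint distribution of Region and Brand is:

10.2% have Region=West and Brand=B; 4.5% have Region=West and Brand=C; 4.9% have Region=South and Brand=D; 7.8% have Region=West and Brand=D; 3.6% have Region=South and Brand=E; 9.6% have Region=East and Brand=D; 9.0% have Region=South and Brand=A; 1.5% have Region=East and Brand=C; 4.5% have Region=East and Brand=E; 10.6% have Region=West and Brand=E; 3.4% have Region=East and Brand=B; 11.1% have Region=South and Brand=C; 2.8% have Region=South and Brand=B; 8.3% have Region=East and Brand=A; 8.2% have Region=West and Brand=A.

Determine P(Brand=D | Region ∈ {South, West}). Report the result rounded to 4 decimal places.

0.1747

P(Region=South) = 0.090 + 0.028 + 0.111 + 0.049 + 0.036 = 0.314.
P(Region=West) = 0.082 + 0.102 + 0.045 + 0.078 + 0.106 = 0.413.
P(Region ∈ {South, West}) = 0.314 + 0.413 = 0.727; P(Brand=D, Region ∈ {South, West}) = 0.049 + 0.078 = 0.127.
P(Brand=D | Region ∈ {South, West}) = 0.127/0.727 = 0.1747.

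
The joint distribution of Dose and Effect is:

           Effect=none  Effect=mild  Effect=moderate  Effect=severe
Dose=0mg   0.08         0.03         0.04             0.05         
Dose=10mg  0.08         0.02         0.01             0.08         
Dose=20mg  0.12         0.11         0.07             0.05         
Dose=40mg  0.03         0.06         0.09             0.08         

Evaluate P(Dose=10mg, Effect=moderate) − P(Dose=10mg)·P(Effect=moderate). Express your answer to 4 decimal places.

-0.0299

P(Dose=10mg) = 0.08 + 0.02 + 0.01 + 0.08 = 0.19.
P(Effect=moderate) = 0.04 + 0.01 + 0.07 + 0.09 = 0.21.
P(Dose=10mg, Effect=moderate) − P(Dose=10mg)P(Effect=moderate) = 0.01 − 0.19×0.21 = -0.0299.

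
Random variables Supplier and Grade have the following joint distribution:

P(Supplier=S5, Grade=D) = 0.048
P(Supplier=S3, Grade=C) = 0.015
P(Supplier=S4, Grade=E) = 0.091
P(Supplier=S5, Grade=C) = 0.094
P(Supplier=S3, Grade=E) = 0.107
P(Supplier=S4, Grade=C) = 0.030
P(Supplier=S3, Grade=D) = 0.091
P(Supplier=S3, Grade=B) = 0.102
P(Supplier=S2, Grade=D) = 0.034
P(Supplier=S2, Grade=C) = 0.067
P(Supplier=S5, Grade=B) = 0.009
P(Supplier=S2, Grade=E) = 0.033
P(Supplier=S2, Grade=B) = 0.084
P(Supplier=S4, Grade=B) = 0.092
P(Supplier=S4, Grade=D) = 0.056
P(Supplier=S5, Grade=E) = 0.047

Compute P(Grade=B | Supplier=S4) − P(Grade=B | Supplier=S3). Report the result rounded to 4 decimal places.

0.0182

P(Supplier=S4) = 0.092 + 0.030 + 0.056 + 0.091 = 0.269; P(Grade=B | Supplier=S4) = 0.092/0.269 = 0.34201.
P(Supplier=S3) = 0.102 + 0.015 + 0.091 + 0.107 = 0.315; P(Grade=B | Supplier=S3) = 0.102/0.315 = 0.32381.
Difference = 0.0182.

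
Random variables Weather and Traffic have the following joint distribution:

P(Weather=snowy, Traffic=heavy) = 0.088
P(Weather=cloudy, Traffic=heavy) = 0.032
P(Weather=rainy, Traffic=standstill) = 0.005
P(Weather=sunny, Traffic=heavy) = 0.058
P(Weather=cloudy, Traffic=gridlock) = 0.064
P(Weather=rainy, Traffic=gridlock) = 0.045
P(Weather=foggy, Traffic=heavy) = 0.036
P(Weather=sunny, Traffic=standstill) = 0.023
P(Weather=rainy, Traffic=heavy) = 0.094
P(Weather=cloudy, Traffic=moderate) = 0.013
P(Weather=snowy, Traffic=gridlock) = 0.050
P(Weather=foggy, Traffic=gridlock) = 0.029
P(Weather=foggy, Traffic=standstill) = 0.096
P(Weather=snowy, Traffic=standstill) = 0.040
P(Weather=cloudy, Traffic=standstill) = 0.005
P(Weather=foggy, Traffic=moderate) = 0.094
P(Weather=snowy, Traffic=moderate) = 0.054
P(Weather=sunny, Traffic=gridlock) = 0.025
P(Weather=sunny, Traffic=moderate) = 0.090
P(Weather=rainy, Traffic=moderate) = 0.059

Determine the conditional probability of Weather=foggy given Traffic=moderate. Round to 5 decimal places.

0.30323

P(Traffic=moderate) = 0.090 + 0.013 + 0.059 + 0.054 + 0.094 = 0.310.
P(Weather=foggy | Traffic=moderate) = 0.094/0.310 = 0.30323.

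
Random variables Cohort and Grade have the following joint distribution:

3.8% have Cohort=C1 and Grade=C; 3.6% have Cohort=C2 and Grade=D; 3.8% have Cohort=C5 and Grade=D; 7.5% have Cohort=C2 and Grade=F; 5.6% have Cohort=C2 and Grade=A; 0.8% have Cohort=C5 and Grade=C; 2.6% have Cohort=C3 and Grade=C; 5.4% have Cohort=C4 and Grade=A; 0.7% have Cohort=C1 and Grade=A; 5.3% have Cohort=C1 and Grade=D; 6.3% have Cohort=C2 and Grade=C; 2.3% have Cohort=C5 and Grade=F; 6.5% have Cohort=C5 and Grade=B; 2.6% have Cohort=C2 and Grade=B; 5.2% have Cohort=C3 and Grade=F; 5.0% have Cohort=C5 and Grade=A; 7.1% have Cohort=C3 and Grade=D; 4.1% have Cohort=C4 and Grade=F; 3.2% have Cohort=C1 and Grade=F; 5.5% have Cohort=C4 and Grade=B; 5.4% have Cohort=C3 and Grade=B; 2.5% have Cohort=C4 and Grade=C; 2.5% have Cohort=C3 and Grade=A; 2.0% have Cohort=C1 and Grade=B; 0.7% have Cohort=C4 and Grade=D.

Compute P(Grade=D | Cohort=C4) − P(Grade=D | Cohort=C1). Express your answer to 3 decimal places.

-0.315

P(Cohort=C4) = 0.054 + 0.055 + 0.025 + 0.007 + 0.041 = 0.182; P(Grade=D | Cohort=C4) = 0.007/0.182 = 0.0385.
P(Cohort=C1) = 0.007 + 0.020 + 0.038 + 0.053 + 0.032 = 0.150; P(Grade=D | Cohort=C1) = 0.053/0.150 = 0.3533.
Difference = -0.315.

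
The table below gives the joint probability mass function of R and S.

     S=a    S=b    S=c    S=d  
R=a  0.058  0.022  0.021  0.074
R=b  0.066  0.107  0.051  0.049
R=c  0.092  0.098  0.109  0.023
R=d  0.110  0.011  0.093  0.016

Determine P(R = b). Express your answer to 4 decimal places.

0.2730

P(R=b) = 0.066 + 0.107 + 0.051 + 0.049 = 0.273.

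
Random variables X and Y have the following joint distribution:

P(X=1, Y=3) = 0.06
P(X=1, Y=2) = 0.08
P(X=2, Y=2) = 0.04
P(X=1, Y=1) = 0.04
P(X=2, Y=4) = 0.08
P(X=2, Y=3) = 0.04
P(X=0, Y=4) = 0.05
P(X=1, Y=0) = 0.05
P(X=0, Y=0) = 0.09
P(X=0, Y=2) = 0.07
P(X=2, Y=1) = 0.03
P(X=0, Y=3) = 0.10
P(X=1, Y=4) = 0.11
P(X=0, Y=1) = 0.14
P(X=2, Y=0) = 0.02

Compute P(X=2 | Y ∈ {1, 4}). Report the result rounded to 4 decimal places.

P(Y=1) = 0.14 + 0.04 + 0.03 = 0.21.
P(Y=4) = 0.05 + 0.11 + 0.08 = 0.24.
P(Y ∈ {1, 4}) = 0.21 + 0.24 = 0.45; P(X=2, Y ∈ {1, 4}) = 0.03 + 0.08 = 0.11.
P(X=2 | Y ∈ {1, 4}) = 0.11/0.45 = 0.2444.

0.2444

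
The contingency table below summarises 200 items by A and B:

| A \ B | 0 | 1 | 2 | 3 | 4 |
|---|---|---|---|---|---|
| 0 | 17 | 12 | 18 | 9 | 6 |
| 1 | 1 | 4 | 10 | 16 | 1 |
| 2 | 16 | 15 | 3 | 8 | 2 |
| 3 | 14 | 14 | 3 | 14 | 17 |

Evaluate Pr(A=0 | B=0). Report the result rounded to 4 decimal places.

0.3542

Total with B=0: 17 + 1 + 16 + 14 = 48.
P(A=0 | B=0) = 17/48 = 0.3542.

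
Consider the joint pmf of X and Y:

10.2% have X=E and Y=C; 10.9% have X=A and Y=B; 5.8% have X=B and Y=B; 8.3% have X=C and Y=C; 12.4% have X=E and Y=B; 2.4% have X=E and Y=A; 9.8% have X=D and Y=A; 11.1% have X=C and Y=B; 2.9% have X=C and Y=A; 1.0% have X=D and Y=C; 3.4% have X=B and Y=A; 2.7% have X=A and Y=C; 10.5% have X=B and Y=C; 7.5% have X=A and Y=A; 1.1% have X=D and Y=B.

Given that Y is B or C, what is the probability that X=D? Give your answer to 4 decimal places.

P(Y=B) = 0.109 + 0.058 + 0.111 + 0.011 + 0.124 = 0.413.
P(Y=C) = 0.027 + 0.105 + 0.083 + 0.010 + 0.102 = 0.327.
P(Y ∈ {B, C}) = 0.413 + 0.327 = 0.740; P(X=D, Y ∈ {B, C}) = 0.011 + 0.010 = 0.021.
P(X=D | Y ∈ {B, C}) = 0.021/0.740 = 0.0284.

0.0284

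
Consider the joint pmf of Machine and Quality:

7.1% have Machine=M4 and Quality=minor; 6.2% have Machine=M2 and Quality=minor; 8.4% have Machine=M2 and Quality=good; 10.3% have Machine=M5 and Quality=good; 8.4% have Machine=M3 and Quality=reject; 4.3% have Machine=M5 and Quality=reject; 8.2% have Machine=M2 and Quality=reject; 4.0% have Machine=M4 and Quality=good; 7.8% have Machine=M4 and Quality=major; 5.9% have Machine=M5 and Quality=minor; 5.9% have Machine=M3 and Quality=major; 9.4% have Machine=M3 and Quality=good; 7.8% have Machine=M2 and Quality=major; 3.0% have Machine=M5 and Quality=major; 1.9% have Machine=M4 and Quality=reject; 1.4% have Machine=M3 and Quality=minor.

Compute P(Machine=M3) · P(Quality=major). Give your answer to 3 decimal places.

0.061

P(Machine=M3) = 0.094 + 0.014 + 0.059 + 0.084 = 0.251.
P(Quality=major) = 0.078 + 0.059 + 0.078 + 0.030 = 0.245.
Product: 0.251 × 0.245 = 0.061.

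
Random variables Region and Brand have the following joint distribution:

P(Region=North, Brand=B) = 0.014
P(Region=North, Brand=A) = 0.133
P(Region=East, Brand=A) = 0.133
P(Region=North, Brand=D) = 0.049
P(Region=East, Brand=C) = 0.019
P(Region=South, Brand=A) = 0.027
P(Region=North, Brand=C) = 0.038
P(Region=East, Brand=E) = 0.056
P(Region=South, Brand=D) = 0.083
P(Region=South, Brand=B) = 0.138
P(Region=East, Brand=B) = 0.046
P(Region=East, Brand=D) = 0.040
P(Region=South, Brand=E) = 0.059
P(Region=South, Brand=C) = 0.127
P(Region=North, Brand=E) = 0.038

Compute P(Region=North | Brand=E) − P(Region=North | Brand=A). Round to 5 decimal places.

-0.20556

P(Brand=E) = 0.038 + 0.059 + 0.056 = 0.153; P(Region=North | Brand=E) = 0.038/0.153 = 0.248366.
P(Brand=A) = 0.133 + 0.027 + 0.133 = 0.293; P(Region=North | Brand=A) = 0.133/0.293 = 0.453925.
Difference = -0.20556.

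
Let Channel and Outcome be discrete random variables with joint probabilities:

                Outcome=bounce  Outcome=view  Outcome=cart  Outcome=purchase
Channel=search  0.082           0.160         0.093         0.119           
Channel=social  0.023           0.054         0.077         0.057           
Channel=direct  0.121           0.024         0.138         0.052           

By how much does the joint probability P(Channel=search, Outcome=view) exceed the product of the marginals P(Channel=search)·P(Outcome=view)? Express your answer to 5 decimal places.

0.05195

P(Channel=search) = 0.082 + 0.160 + 0.093 + 0.119 = 0.454.
P(Outcome=view) = 0.160 + 0.054 + 0.024 = 0.238.
P(Channel=search, Outcome=view) − P(Channel=search)P(Outcome=view) = 0.160 − 0.454×0.238 = 0.05195.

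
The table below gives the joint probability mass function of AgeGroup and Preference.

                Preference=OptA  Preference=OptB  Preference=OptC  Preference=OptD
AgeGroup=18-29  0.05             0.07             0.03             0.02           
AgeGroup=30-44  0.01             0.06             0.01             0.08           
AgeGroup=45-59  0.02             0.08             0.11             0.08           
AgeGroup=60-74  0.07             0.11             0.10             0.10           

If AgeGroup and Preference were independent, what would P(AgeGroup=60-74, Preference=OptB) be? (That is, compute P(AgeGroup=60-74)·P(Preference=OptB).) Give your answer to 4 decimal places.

P(AgeGroup=60-74) = 0.07 + 0.11 + 0.10 + 0.10 = 0.38.
P(Preference=OptB) = 0.07 + 0.06 + 0.08 + 0.11 = 0.32.
Product: 0.38 × 0.32 = 0.1216.

0.1216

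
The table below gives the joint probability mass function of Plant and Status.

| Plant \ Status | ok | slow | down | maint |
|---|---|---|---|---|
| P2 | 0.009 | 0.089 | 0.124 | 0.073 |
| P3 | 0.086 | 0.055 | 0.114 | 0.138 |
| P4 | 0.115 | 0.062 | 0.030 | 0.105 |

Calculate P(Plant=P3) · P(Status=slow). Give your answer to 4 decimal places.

P(Plant=P3) = 0.086 + 0.055 + 0.114 + 0.138 = 0.393.
P(Status=slow) = 0.089 + 0.055 + 0.062 = 0.206.
Product: 0.393 × 0.206 = 0.0810.

0.0810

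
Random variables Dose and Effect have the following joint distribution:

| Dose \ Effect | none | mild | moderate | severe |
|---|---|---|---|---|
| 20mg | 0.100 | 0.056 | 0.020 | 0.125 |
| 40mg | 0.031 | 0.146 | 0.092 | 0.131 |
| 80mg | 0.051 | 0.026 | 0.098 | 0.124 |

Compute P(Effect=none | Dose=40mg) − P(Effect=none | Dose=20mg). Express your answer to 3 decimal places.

P(Dose=40mg) = 0.031 + 0.146 + 0.092 + 0.131 = 0.400; P(Effect=none | Dose=40mg) = 0.031/0.400 = 0.0775.
P(Dose=20mg) = 0.100 + 0.056 + 0.020 + 0.125 = 0.301; P(Effect=none | Dose=20mg) = 0.100/0.301 = 0.3322.
Difference = -0.255.

-0.255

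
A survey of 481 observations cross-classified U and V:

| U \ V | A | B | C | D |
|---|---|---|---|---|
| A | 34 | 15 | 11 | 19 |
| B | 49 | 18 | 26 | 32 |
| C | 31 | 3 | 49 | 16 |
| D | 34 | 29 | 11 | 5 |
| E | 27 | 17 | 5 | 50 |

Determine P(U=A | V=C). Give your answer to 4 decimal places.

0.1078

Total with V=C: 11 + 26 + 49 + 11 + 5 = 102.
P(U=A | V=C) = 11/102 = 0.1078.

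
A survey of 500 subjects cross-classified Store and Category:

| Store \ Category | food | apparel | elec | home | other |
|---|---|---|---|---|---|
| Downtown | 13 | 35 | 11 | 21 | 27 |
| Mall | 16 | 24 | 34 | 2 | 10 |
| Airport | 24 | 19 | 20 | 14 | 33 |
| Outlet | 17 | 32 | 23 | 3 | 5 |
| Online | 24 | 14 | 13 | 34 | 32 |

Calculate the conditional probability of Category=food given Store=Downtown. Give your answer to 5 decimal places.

Total with Store=Downtown: 13 + 35 + 11 + 21 + 27 = 107.
P(Category=food | Store=Downtown) = 13/107 = 0.12150.

0.12150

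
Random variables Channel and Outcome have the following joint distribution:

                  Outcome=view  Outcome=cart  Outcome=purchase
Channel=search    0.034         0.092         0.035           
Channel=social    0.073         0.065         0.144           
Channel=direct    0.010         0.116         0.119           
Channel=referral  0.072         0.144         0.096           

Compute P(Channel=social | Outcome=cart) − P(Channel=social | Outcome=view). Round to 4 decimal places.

-0.2304

P(Outcome=cart) = 0.092 + 0.065 + 0.116 + 0.144 = 0.417; P(Channel=social | Outcome=cart) = 0.065/0.417 = 0.15588.
P(Outcome=view) = 0.034 + 0.073 + 0.010 + 0.072 = 0.189; P(Channel=social | Outcome=view) = 0.073/0.189 = 0.38624.
Difference = -0.2304.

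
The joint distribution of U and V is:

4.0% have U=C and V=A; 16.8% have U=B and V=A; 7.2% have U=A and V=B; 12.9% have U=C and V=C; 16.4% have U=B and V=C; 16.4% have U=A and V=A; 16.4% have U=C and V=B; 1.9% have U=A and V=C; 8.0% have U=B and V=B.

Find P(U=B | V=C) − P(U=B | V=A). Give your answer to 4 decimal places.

P(V=C) = 0.019 + 0.164 + 0.129 = 0.312; P(U=B | V=C) = 0.164/0.312 = 0.52564.
P(V=A) = 0.164 + 0.168 + 0.040 = 0.372; P(U=B | V=A) = 0.168/0.372 = 0.45161.
Difference = 0.0740.

0.0740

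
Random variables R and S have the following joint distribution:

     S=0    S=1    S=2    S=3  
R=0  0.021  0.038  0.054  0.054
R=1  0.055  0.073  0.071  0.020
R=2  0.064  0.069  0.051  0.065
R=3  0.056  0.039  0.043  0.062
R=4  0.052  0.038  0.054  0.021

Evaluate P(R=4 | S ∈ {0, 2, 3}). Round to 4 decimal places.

0.1709

P(S=0) = 0.021 + 0.055 + 0.064 + 0.056 + 0.052 = 0.248.
P(S=2) = 0.054 + 0.071 + 0.051 + 0.043 + 0.054 = 0.273.
P(S=3) = 0.054 + 0.020 + 0.065 + 0.062 + 0.021 = 0.222.
P(S ∈ {0, 2, 3}) = 0.248 + 0.273 + 0.222 = 0.743; P(R=4, S ∈ {0, 2, 3}) = 0.052 + 0.054 + 0.021 = 0.127.
P(R=4 | S ∈ {0, 2, 3}) = 0.127/0.743 = 0.1709.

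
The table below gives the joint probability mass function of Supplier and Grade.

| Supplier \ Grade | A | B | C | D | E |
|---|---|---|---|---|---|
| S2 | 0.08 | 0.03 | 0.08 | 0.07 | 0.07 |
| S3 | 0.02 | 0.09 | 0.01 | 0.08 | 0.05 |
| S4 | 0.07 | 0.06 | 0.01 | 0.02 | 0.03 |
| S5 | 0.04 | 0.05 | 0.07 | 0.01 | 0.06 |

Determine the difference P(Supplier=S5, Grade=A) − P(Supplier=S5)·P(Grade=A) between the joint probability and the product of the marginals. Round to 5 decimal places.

P(Supplier=S5) = 0.04 + 0.05 + 0.07 + 0.01 + 0.06 = 0.23.
P(Grade=A) = 0.08 + 0.02 + 0.07 + 0.04 = 0.21.
P(Supplier=S5, Grade=A) − P(Supplier=S5)P(Grade=A) = 0.04 − 0.23×0.21 = -0.00830.

-0.00830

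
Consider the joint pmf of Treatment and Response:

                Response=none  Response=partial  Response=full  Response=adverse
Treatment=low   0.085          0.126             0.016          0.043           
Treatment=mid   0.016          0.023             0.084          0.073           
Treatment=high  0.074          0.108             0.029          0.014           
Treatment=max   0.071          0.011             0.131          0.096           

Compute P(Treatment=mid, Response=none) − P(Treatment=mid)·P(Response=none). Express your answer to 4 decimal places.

-0.0322

P(Treatment=mid) = 0.016 + 0.023 + 0.084 + 0.073 = 0.196.
P(Response=none) = 0.085 + 0.016 + 0.074 + 0.071 = 0.246.
P(Treatment=mid, Response=none) − P(Treatment=mid)P(Response=none) = 0.016 − 0.196×0.246 = -0.0322.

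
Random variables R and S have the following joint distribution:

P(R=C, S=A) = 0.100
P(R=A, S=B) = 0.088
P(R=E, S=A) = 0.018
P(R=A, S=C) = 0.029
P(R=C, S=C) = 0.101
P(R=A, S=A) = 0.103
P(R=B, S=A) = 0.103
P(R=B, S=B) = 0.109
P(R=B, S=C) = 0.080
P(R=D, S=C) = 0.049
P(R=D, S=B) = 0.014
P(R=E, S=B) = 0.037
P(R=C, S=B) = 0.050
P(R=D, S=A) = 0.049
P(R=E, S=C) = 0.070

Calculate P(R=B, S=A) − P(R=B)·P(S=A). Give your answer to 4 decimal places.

P(R=B) = 0.103 + 0.109 + 0.080 = 0.292.
P(S=A) = 0.103 + 0.103 + 0.100 + 0.049 + 0.018 = 0.373.
P(R=B, S=A) − P(R=B)P(S=A) = 0.103 − 0.292×0.373 = -0.0059.

-0.0059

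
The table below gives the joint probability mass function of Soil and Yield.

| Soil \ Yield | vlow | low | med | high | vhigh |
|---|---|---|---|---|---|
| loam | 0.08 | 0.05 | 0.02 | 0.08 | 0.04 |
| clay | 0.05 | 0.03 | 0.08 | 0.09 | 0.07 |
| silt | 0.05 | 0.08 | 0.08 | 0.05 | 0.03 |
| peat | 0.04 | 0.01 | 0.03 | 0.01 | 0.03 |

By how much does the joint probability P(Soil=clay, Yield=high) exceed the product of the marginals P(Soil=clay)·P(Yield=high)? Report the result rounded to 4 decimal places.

0.0164

P(Soil=clay) = 0.05 + 0.03 + 0.08 + 0.09 + 0.07 = 0.32.
P(Yield=high) = 0.08 + 0.09 + 0.05 + 0.01 = 0.23.
P(Soil=clay, Yield=high) − P(Soil=clay)P(Yield=high) = 0.09 − 0.32×0.23 = 0.0164.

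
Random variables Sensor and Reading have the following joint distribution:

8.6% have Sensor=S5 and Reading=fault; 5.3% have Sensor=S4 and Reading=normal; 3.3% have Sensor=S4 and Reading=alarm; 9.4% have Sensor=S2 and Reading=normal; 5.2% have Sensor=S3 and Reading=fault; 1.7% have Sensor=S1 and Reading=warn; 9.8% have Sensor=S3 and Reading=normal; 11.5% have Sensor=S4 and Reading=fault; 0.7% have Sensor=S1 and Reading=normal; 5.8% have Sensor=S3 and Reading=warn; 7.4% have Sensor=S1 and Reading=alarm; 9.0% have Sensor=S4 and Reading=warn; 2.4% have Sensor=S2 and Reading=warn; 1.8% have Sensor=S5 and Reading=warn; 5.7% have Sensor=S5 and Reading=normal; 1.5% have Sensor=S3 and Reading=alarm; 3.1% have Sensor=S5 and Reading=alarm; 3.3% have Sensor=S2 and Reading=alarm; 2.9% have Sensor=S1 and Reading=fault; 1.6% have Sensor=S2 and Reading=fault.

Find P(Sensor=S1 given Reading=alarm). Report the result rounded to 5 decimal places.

P(Reading=alarm) = 0.074 + 0.033 + 0.015 + 0.033 + 0.031 = 0.186.
P(Sensor=S1 | Reading=alarm) = 0.074/0.186 = 0.39785.

0.39785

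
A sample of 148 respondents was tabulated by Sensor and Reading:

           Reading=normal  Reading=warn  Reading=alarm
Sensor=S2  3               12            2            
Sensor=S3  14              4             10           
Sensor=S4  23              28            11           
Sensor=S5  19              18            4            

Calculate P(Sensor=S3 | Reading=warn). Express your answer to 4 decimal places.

Total with Reading=warn: 12 + 4 + 28 + 18 = 62.
P(Sensor=S3 | Reading=warn) = 4/62 = 0.0645.

0.0645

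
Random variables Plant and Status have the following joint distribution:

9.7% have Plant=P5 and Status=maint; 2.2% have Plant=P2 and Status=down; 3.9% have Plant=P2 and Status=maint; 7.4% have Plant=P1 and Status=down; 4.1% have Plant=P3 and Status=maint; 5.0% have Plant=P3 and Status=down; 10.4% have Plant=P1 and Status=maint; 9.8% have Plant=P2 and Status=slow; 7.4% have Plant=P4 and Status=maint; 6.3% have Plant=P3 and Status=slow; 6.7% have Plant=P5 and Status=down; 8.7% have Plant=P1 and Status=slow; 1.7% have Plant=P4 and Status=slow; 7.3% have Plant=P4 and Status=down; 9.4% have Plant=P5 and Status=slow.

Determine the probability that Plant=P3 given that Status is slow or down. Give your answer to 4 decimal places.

0.1752

P(Status=slow) = 0.087 + 0.098 + 0.063 + 0.017 + 0.094 = 0.359.
P(Status=down) = 0.074 + 0.022 + 0.050 + 0.073 + 0.067 = 0.286.
P(Status ∈ {slow, down}) = 0.359 + 0.286 = 0.645; P(Plant=P3, Status ∈ {slow, down}) = 0.063 + 0.050 = 0.113.
P(Plant=P3 | Status ∈ {slow, down}) = 0.113/0.645 = 0.1752.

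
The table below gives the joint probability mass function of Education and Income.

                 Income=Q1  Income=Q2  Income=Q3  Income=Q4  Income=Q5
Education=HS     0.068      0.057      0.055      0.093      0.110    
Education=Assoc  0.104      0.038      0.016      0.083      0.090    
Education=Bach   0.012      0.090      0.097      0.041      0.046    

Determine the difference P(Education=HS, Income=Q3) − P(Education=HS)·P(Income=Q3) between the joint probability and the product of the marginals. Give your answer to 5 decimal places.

-0.00934

P(Education=HS) = 0.068 + 0.057 + 0.055 + 0.093 + 0.110 = 0.383.
P(Income=Q3) = 0.055 + 0.016 + 0.097 = 0.168.
P(Education=HS, Income=Q3) − P(Education=HS)P(Income=Q3) = 0.055 − 0.383×0.168 = -0.00934.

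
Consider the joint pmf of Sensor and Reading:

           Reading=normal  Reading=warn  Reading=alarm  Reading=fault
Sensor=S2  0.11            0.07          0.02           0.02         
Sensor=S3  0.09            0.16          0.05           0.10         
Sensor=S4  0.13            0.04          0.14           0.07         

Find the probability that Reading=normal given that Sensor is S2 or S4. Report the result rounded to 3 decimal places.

0.400

P(Sensor=S2) = 0.11 + 0.07 + 0.02 + 0.02 = 0.22.
P(Sensor=S4) = 0.13 + 0.04 + 0.14 + 0.07 = 0.38.
P(Sensor ∈ {S2, S4}) = 0.22 + 0.38 = 0.60; P(Reading=normal, Sensor ∈ {S2, S4}) = 0.11 + 0.13 = 0.24.
P(Reading=normal | Sensor ∈ {S2, S4}) = 0.24/0.60 = 0.400.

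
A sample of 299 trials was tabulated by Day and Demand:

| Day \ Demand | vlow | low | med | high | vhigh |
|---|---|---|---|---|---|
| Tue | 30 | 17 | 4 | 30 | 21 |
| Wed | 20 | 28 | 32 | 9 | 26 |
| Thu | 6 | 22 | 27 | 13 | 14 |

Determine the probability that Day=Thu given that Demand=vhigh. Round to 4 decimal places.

0.2295

Total with Demand=vhigh: 21 + 26 + 14 = 61.
P(Day=Thu | Demand=vhigh) = 14/61 = 0.2295.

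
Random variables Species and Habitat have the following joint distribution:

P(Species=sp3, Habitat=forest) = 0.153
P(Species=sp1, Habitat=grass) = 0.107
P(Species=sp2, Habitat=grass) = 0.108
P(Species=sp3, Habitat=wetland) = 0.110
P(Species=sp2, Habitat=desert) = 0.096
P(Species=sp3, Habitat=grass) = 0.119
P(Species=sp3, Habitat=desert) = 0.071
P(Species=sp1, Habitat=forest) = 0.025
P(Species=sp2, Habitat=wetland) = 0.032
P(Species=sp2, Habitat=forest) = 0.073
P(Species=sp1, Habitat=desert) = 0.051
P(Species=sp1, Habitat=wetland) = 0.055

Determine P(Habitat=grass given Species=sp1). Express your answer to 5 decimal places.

0.44958

P(Species=sp1) = 0.025 + 0.107 + 0.055 + 0.051 = 0.238.
P(Habitat=grass | Species=sp1) = 0.107/0.238 = 0.44958.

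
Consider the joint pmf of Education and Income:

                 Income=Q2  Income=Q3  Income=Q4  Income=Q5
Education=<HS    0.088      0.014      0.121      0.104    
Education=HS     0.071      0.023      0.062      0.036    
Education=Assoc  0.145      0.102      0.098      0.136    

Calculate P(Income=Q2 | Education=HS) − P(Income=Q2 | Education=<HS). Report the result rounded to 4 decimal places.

0.1007

P(Education=HS) = 0.071 + 0.023 + 0.062 + 0.036 = 0.192; P(Income=Q2 | Education=HS) = 0.071/0.192 = 0.36979.
P(Education=<HS) = 0.088 + 0.014 + 0.121 + 0.104 = 0.327; P(Income=Q2 | Education=<HS) = 0.088/0.327 = 0.26911.
Difference = 0.1007.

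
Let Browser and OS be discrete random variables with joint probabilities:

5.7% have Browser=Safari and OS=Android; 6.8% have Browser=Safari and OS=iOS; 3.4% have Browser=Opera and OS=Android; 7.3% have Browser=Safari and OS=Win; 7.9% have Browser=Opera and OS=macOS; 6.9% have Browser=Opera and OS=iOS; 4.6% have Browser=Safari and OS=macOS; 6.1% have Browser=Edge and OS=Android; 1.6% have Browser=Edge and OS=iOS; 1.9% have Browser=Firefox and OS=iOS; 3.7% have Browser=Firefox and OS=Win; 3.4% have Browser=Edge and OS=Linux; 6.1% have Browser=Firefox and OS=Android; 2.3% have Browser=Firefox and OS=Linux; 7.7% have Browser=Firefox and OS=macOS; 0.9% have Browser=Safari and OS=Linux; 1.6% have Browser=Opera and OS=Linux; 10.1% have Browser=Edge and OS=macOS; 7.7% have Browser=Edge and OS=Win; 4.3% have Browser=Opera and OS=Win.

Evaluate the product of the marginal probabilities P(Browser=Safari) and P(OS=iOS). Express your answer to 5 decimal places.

P(Browser=Safari) = 0.073 + 0.046 + 0.009 + 0.068 + 0.057 = 0.253.
P(OS=iOS) = 0.019 + 0.068 + 0.016 + 0.069 = 0.172.
Product: 0.253 × 0.172 = 0.04352.

0.04352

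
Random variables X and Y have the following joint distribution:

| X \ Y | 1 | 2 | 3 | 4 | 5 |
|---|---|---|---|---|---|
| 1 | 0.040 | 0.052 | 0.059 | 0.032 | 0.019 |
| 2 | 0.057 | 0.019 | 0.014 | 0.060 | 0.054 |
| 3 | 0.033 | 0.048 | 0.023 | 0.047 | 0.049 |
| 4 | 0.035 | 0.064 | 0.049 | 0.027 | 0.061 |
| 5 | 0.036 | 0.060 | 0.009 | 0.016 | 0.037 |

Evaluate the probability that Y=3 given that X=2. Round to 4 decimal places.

0.0686

P(X=2) = 0.057 + 0.019 + 0.014 + 0.060 + 0.054 = 0.204.
P(Y=3 | X=2) = 0.014/0.204 = 0.0686.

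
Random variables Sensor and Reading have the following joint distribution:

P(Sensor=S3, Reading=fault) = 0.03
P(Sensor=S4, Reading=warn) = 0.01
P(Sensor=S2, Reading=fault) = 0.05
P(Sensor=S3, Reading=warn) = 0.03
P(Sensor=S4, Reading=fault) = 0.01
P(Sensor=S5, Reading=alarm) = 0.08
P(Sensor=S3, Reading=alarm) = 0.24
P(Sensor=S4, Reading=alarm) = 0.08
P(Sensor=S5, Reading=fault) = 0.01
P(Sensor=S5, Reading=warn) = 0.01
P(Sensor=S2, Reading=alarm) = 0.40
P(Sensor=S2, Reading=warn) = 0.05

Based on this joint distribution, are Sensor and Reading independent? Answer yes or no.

yes

Every cell satisfies P(Sensor,Reading) = P(Sensor)·P(Reading). For instance P(Sensor=S5) = 0.10, P(Reading=warn) = 0.10, and 0.10×0.10 = 0.01 matches the joint entry. So Sensor and Reading are independent.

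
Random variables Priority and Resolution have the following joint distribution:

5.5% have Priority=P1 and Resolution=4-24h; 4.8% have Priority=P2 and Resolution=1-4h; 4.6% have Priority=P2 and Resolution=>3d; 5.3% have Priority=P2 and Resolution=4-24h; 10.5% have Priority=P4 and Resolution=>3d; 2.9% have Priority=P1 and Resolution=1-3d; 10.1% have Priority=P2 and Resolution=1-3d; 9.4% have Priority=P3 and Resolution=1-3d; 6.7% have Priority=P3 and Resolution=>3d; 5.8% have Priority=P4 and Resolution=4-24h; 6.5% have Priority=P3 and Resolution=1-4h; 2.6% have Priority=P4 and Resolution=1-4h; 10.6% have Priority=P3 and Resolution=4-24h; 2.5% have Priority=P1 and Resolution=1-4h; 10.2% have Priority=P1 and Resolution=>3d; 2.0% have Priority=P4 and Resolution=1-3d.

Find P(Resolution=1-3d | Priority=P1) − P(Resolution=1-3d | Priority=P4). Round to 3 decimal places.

0.042

P(Priority=P1) = 0.025 + 0.055 + 0.029 + 0.102 = 0.211; P(Resolution=1-3d | Priority=P1) = 0.029/0.211 = 0.1374.
P(Priority=P4) = 0.026 + 0.058 + 0.020 + 0.105 = 0.209; P(Resolution=1-3d | Priority=P4) = 0.020/0.209 = 0.0957.
Difference = 0.042.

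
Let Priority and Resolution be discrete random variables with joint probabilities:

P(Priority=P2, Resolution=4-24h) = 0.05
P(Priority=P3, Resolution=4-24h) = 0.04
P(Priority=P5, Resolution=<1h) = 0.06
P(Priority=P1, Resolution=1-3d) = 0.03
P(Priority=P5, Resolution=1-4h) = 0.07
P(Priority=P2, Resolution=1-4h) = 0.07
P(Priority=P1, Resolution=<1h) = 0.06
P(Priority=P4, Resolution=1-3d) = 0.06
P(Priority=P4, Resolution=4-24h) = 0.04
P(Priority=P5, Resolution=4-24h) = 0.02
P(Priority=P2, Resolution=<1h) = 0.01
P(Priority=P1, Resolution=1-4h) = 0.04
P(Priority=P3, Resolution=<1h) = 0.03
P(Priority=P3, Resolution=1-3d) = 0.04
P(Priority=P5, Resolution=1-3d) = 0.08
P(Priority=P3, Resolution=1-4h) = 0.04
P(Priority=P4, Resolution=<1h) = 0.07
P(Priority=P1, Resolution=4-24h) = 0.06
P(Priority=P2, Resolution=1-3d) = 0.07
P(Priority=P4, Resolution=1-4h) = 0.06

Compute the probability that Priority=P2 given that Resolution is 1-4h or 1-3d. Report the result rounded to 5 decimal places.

P(Resolution=1-4h) = 0.04 + 0.07 + 0.04 + 0.06 + 0.07 = 0.28.
P(Resolution=1-3d) = 0.03 + 0.07 + 0.04 + 0.06 + 0.08 = 0.28.
P(Resolution ∈ {1-4h, 1-3d}) = 0.28 + 0.28 = 0.56; P(Priority=P2, Resolution ∈ {1-4h, 1-3d}) = 0.07 + 0.07 = 0.14.
P(Priority=P2 | Resolution ∈ {1-4h, 1-3d}) = 0.14/0.56 = 0.25000.

0.25000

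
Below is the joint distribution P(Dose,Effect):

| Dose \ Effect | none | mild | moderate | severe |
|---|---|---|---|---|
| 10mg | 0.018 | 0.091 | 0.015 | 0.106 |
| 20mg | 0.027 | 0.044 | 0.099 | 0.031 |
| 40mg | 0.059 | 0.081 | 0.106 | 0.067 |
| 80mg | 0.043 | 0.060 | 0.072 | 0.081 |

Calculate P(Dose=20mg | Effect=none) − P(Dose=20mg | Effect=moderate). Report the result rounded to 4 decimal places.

P(Effect=none) = 0.018 + 0.027 + 0.059 + 0.043 = 0.147; P(Dose=20mg | Effect=none) = 0.027/0.147 = 0.18367.
P(Effect=moderate) = 0.015 + 0.099 + 0.106 + 0.072 = 0.292; P(Dose=20mg | Effect=moderate) = 0.099/0.292 = 0.33904.
Difference = -0.1554.

-0.1554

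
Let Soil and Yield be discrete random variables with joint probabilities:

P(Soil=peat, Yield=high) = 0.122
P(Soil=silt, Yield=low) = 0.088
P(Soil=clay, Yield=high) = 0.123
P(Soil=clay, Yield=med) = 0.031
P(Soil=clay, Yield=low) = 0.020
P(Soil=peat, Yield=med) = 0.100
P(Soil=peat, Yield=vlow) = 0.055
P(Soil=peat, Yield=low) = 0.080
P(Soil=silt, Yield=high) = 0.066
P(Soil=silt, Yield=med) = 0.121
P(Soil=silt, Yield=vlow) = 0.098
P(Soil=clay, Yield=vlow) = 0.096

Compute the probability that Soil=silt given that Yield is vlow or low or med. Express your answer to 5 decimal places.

0.44557

P(Yield=vlow) = 0.096 + 0.098 + 0.055 = 0.249.
P(Yield=low) = 0.020 + 0.088 + 0.080 = 0.188.
P(Yield=med) = 0.031 + 0.121 + 0.100 = 0.252.
P(Yield ∈ {vlow, low, med}) = 0.249 + 0.188 + 0.252 = 0.689; P(Soil=silt, Yield ∈ {vlow, low, med}) = 0.098 + 0.088 + 0.121 = 0.307.
P(Soil=silt | Yield ∈ {vlow, low, med}) = 0.307/0.689 = 0.44557.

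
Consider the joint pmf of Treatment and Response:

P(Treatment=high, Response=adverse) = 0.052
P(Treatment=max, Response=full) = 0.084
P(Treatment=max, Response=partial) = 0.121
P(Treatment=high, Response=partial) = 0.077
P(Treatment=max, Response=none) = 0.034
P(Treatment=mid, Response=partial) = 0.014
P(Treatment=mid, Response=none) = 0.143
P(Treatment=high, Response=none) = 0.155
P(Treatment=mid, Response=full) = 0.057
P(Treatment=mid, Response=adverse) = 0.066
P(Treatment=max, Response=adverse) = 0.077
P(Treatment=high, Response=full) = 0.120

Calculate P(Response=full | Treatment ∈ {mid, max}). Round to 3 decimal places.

P(Treatment=mid) = 0.143 + 0.014 + 0.057 + 0.066 = 0.280.
P(Treatment=max) = 0.034 + 0.121 + 0.084 + 0.077 = 0.316.
P(Treatment ∈ {mid, max}) = 0.280 + 0.316 = 0.596; P(Response=full, Treatment ∈ {mid, max}) = 0.057 + 0.084 = 0.141.
P(Response=full | Treatment ∈ {mid, max}) = 0.141/0.596 = 0.237.

0.237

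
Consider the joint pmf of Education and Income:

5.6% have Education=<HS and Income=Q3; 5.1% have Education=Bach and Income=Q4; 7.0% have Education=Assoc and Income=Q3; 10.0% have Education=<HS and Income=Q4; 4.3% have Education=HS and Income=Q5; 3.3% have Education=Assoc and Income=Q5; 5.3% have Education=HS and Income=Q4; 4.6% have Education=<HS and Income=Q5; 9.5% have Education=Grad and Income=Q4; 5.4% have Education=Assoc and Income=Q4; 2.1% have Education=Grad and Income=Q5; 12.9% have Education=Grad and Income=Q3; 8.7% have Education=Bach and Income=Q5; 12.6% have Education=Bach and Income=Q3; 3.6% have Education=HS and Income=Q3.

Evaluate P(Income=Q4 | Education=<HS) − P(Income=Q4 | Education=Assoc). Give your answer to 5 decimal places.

P(Education=<HS) = 0.056 + 0.100 + 0.046 = 0.202; P(Income=Q4 | Education=<HS) = 0.100/0.202 = 0.495050.
P(Education=Assoc) = 0.070 + 0.054 + 0.033 = 0.157; P(Income=Q4 | Education=Assoc) = 0.054/0.157 = 0.343949.
Difference = 0.15110.

0.15110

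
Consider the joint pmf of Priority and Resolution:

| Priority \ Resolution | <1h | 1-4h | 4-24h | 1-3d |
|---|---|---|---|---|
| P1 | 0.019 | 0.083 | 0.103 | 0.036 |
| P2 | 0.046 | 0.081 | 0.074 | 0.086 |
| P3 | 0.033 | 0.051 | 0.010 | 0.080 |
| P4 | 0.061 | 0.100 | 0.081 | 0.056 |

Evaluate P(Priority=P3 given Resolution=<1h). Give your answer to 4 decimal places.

0.2075

P(Resolution=<1h) = 0.019 + 0.046 + 0.033 + 0.061 = 0.159.
P(Priority=P3 | Resolution=<1h) = 0.033/0.159 = 0.2075.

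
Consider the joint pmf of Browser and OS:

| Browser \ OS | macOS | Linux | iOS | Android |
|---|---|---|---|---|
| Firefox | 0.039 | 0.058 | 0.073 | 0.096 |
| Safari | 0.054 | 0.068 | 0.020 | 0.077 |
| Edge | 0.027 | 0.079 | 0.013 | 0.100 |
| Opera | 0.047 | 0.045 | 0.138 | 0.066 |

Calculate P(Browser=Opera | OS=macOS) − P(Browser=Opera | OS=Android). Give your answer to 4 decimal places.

0.0867

P(OS=macOS) = 0.039 + 0.054 + 0.027 + 0.047 = 0.167; P(Browser=Opera | OS=macOS) = 0.047/0.167 = 0.28144.
P(OS=Android) = 0.096 + 0.077 + 0.100 + 0.066 = 0.339; P(Browser=Opera | OS=Android) = 0.066/0.339 = 0.19469.
Difference = 0.0867.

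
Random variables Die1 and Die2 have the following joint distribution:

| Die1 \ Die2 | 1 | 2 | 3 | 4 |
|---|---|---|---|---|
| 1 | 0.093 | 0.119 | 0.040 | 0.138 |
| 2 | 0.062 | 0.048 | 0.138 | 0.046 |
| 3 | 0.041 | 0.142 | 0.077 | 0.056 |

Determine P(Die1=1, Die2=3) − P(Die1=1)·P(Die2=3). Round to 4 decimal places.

-0.0595

P(Die1=1) = 0.093 + 0.119 + 0.040 + 0.138 = 0.390.
P(Die2=3) = 0.040 + 0.138 + 0.077 = 0.255.
P(Die1=1, Die2=3) − P(Die1=1)P(Die2=3) = 0.040 − 0.390×0.255 = -0.0595.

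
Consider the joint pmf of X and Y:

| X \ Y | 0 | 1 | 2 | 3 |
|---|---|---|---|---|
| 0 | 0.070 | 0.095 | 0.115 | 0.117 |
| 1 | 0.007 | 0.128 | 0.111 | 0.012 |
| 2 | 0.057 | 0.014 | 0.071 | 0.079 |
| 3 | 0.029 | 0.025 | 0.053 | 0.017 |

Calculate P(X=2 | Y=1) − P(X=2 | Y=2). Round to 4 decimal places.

-0.1494

P(Y=1) = 0.095 + 0.128 + 0.014 + 0.025 = 0.262; P(X=2 | Y=1) = 0.014/0.262 = 0.05344.
P(Y=2) = 0.115 + 0.111 + 0.071 + 0.053 = 0.350; P(X=2 | Y=2) = 0.071/0.350 = 0.20286.
Difference = -0.1494.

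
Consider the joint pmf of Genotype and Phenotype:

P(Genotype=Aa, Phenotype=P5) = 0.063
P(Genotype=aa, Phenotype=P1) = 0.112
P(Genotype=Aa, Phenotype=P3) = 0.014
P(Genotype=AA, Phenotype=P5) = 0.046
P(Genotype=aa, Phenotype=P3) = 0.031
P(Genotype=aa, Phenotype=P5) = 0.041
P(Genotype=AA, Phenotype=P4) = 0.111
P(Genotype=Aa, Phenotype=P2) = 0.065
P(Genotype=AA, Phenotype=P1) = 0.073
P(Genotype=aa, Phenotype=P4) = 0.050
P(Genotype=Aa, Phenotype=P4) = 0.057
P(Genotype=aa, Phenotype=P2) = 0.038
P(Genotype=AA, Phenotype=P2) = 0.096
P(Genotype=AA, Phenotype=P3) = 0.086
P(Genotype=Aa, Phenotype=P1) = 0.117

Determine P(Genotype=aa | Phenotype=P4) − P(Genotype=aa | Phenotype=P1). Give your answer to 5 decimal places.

-0.14150

P(Phenotype=P4) = 0.111 + 0.057 + 0.050 = 0.218; P(Genotype=aa | Phenotype=P4) = 0.050/0.218 = 0.229358.
P(Phenotype=P1) = 0.073 + 0.117 + 0.112 = 0.302; P(Genotype=aa | Phenotype=P1) = 0.112/0.302 = 0.370861.
Difference = -0.14150.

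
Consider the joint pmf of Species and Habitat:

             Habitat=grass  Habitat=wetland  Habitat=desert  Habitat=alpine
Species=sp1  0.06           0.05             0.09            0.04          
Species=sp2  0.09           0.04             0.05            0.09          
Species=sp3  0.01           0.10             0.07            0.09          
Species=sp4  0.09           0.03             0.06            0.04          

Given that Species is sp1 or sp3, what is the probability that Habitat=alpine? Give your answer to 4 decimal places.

0.2549

P(Species=sp1) = 0.06 + 0.05 + 0.09 + 0.04 = 0.24.
P(Species=sp3) = 0.01 + 0.10 + 0.07 + 0.09 = 0.27.
P(Species ∈ {sp1, sp3}) = 0.24 + 0.27 = 0.51; P(Habitat=alpine, Species ∈ {sp1, sp3}) = 0.04 + 0.09 = 0.13.
P(Habitat=alpine | Species ∈ {sp1, sp3}) = 0.13/0.51 = 0.2549.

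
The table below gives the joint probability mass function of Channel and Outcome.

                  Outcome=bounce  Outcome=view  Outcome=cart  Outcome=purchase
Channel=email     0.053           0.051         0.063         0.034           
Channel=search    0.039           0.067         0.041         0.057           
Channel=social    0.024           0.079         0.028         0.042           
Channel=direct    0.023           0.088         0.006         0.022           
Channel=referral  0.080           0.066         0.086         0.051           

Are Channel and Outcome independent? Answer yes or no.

no

P(Channel=direct) = 0.139 and P(Outcome=view) = 0.351, so their product is 0.04879, but P(Channel=direct, Outcome=view) = 0.088. Since these differ, Channel and Outcome are not independent.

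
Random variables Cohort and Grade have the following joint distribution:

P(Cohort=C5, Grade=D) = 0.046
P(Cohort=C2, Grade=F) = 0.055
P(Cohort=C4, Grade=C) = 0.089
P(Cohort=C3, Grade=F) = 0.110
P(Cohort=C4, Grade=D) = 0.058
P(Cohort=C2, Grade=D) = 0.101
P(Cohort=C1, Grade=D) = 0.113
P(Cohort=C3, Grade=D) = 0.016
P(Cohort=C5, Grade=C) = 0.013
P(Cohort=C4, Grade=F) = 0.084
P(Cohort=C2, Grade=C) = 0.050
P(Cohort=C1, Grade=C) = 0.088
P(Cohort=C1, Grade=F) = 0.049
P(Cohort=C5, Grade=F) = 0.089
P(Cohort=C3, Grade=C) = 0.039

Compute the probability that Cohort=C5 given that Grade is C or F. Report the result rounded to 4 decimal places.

0.1532

P(Grade=C) = 0.088 + 0.050 + 0.039 + 0.089 + 0.013 = 0.279.
P(Grade=F) = 0.049 + 0.055 + 0.110 + 0.084 + 0.089 = 0.387.
P(Grade ∈ {C, F}) = 0.279 + 0.387 = 0.666; P(Cohort=C5, Grade ∈ {C, F}) = 0.013 + 0.089 = 0.102.
P(Cohort=C5 | Grade ∈ {C, F}) = 0.102/0.666 = 0.1532.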